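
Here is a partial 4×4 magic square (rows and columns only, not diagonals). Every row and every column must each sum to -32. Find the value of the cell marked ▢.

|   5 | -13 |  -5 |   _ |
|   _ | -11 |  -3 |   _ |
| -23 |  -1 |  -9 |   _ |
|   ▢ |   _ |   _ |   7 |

From row 1, -32 − (5 + (-13) + (-5)) gives (1,4) = -19.
Using row 3: -23 + (-1) + (-9) + ? → (3,4) = -32 − (-33) = 1.
Column 2: -13 + (-11) + (-1) + ? = -32, so (4,2) = -7.
Column 3: -5 + (-3) + (-9) + ? = -32, so (4,3) = -15.
From column 4, -32 − (-19 + 1 + 7) gives (2,4) = -21.
Row 2: -11 + (-3) + (-21) + ? = -32, so (2,1) = 3.
Using row 4: -7 + (-15) + 7 + ? → (4,1) = -32 − (-15) = -17.

-17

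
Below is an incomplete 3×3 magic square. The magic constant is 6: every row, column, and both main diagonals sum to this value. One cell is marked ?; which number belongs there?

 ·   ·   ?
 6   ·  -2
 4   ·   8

Row 2: 6 + (-2) + ? = 6, so (2,2) = 2.
The remaining cell in row 3 is (3,2) = 6 − 12 = -6.
From column 1, 6 − (6 + 4) gives (1,1) = -4.
The remaining cell in column 2 is (1,2) = 6 − (-4) = 10.
Column 3: -2 + 8 + ? = 6, so (1,3) = 0.

0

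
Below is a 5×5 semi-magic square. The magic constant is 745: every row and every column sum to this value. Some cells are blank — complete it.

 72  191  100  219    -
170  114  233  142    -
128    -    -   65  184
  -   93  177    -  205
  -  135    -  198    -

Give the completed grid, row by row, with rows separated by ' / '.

Row 1 must total 745; the given cells sum to 582, so (1,5) = 163.
The remaining cell in row 2 is (2,5) = 745 − 659 = 86.
Using column 2: 191 + 114 + 93 + 135 + ? → (3,2) = 745 − 533 = 212.
The remaining cell in column 4 is (4,4) = 745 − 624 = 121.
Column 5 needs 745; the known cells sum to 638, so (5,5) = 107.
Row 3 must total 745; the given cells sum to 589, so (3,3) = 156.
Row 4 must total 745; the given cells sum to 596, so (4,1) = 149.
Column 1 must total 745; the given cells sum to 519, so (5,1) = 226.
From column 3, 745 − (100 + 233 + 156 + 177) gives (5,3) = 79.

72 191 100 219 163 / 170 114 233 142 86 / 128 212 156 65 184 / 149 93 177 121 205 / 226 135 79 198 107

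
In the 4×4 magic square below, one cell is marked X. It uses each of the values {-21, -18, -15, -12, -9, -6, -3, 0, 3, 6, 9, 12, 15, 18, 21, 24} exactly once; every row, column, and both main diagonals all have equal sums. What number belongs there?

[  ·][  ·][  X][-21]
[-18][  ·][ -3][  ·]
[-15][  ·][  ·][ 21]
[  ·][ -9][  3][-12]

The 16 entries sum to 24, so each line sums to 24/4 = 6.
From row 4, 6 − (-9 + 3 + (-12)) gives (4,1) = 24.
Column 1: -18 + (-15) + 24 + ? = 6, so (1,1) = 15.
Column 4 needs 6; the known cells sum to -12, so (2,4) = 18.
The remaining cell in anti-diagonal is (3,2) = 6 − 0 = 6.
The remaining cell in row 2 is (2,2) = 6 − (-3) = 9.
Row 3 needs 6; the known cells sum to 12, so (3,3) = -6.
Column 2 must total 6; the given cells sum to 6, so (1,2) = 0.
From column 3, 6 − (-3 + (-6) + 3) gives (1,3) = 12.

12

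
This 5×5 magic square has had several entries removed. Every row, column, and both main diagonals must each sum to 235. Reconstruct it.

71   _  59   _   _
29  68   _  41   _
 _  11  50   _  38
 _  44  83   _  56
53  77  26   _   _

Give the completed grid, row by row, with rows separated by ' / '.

71 35 59 23 47 / 29 68 17 41 80 / 62 11 50 74 38 / 20 44 83 32 56 / 53 77 26 65 14

Using column 2: 68 + 11 + 44 + 77 + ? → (1,2) = 235 − 200 = 35.
Column 3 must total 235; the given cells sum to 218, so (2,3) = 17.
The remaining cell in anti-diagonal is (1,5) = 235 − 188 = 47.
Row 1 needs 235; the known cells sum to 212, so (1,4) = 23.
From row 2, 235 − (29 + 68 + 17 + 41) gives (2,5) = 80.
From column 5, 235 − (47 + 80 + 38 + 56) gives (5,5) = 14.
Using main diagonal: 71 + 68 + 50 + 14 + ? → (4,4) = 235 − 203 = 32.
The remaining cell in row 4 is (4,1) = 235 − 215 = 20.
Row 5 must total 235; the given cells sum to 170, so (5,4) = 65.
The remaining cell in column 1 is (3,1) = 235 − 173 = 62.
Column 4 needs 235; the known cells sum to 161, so (3,4) = 74.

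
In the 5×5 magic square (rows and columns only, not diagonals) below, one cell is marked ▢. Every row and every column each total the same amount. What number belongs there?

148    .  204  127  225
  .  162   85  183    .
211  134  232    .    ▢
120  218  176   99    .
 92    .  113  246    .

Column 3 is complete and sums to 810; that is the magic constant.
Row 1: 148 + 204 + 127 + 225 + ? = 810, so (1,2) = 106.
Row 4 must total 810; the given cells sum to 613, so (4,5) = 197.
Column 1: 148 + 211 + 120 + 92 + ? = 810, so (2,1) = 239.
The remaining cell in column 2 is (5,2) = 810 − 620 = 190.
Using column 4: 127 + 183 + 99 + 246 + ? → (3,4) = 810 − 655 = 155.
Row 2 needs 810; the known cells sum to 669, so (2,5) = 141.
Row 3: 211 + 134 + 232 + 155 + ? = 810, so (3,5) = 78.

78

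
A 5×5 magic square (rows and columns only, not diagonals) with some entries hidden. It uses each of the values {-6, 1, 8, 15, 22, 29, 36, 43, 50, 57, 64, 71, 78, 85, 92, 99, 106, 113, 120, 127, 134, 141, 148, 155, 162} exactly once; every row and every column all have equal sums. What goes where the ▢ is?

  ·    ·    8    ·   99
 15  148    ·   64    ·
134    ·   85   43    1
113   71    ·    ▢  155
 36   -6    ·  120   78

The 25 entries sum to 1950, so each line sums to 1950/5 = 390.
Row 3 must total 390; the given cells sum to 263, so (3,2) = 127.
Row 5 needs 390; the known cells sum to 228, so (5,3) = 162.
Column 1: 15 + 134 + 113 + 36 + ? = 390, so (1,1) = 92.
Using column 2: 148 + 127 + 71 + (-6) + ? → (1,2) = 390 − 340 = 50.
Column 5 needs 390; the known cells sum to 333, so (2,5) = 57.
Using row 1: 92 + 50 + 8 + 99 + ? → (1,4) = 390 − 249 = 141.
The remaining cell in row 2 is (2,3) = 390 − 284 = 106.
From column 3, 390 − (8 + 106 + 85 + 162) gives (4,3) = 29.
The remaining cell in column 4 is (4,4) = 390 − 368 = 22.

22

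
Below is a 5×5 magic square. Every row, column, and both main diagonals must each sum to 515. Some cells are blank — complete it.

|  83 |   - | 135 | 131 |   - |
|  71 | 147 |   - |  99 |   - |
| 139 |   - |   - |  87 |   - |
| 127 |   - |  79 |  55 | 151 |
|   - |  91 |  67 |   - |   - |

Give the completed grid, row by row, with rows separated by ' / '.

Row 4: 127 + 79 + 55 + 151 + ? = 515, so (4,2) = 103.
Column 1: 83 + 71 + 139 + 127 + ? = 515, so (5,1) = 95.
Column 4 needs 515; the known cells sum to 372, so (5,4) = 143.
The remaining cell in row 5 is (5,5) = 515 − 396 = 119.
The remaining cell in main diagonal is (3,3) = 515 − 404 = 111.
From anti-diagonal, 515 − (99 + 111 + 103 + 95) gives (1,5) = 107.
Row 1 must total 515; the given cells sum to 456, so (1,2) = 59.
Column 2 needs 515; the known cells sum to 400, so (3,2) = 115.
Column 3 needs 515; the known cells sum to 392, so (2,3) = 123.
Row 2 must total 515; the given cells sum to 440, so (2,5) = 75.
Row 3 needs 515; the known cells sum to 452, so (3,5) = 63.

83 59 135 131 107 / 71 147 123 99 75 / 139 115 111 87 63 / 127 103 79 55 151 / 95 91 67 143 119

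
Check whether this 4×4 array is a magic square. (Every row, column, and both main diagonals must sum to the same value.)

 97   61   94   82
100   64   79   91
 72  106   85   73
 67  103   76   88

Row 1: 97 + 61 + 94 + 82 = 334.
Row 2: 100 + 64 + 79 + 91 = 334.
Row 3: 72 + 106 + 85 + 73 = 336.
Row 4: 67 + 103 + 76 + 88 = 334.
Column 1: 97 + 100 + 72 + 67 = 336.
Column 2: 61 + 64 + 106 + 103 = 334.
Column 3: 94 + 79 + 85 + 76 = 334.
Column 4: 82 + 91 + 73 + 88 = 334.
Main diagonal: 97 + 64 + 85 + 88 = 334.
Anti-diagonal: 82 + 79 + 106 + 67 = 334.

No — column 1 sums to 336 but column 4 sums to 334.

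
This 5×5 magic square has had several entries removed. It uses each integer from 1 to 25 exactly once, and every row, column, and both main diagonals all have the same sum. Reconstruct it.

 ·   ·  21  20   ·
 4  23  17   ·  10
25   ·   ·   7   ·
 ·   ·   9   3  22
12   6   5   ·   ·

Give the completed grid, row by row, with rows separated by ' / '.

The entries are 1 through 25, which sum to 325, so each line sums to 325/5 = 65.
Using row 2: 4 + 23 + 17 + 10 + ? → (2,4) = 65 − 54 = 11.
Column 3 must total 65; the given cells sum to 52, so (3,3) = 13.
From column 4, 65 − (20 + 11 + 7 + 3) gives (5,4) = 24.
Using row 5: 12 + 6 + 5 + 24 + ? → (5,5) = 65 − 47 = 18.
Using main diagonal: 23 + 13 + 3 + 18 + ? → (1,1) = 65 − 57 = 8.
The remaining cell in column 1 is (4,1) = 65 − 49 = 16.
Row 4: 16 + 9 + 3 + 22 + ? = 65, so (4,2) = 15.
The remaining cell in anti-diagonal is (1,5) = 65 − 51 = 14.
The remaining cell in row 1 is (1,2) = 65 − 63 = 2.
Column 2 needs 65; the known cells sum to 46, so (3,2) = 19.
From column 5, 65 − (14 + 10 + 22 + 18) gives (3,5) = 1.

8 2 21 20 14 / 4 23 17 11 10 / 25 19 13 7 1 / 16 15 9 3 22 / 12 6 5 24 18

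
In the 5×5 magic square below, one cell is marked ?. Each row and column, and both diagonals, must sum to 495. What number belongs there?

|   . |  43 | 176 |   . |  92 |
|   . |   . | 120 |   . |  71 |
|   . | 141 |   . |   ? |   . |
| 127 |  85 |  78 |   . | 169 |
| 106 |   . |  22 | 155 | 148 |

Row 4 needs 495; the known cells sum to 459, so (4,4) = 36.
Row 5: 106 + 22 + 155 + 148 + ? = 495, so (5,2) = 64.
The remaining cell in column 2 is (2,2) = 495 − 333 = 162.
Column 3 needs 495; the known cells sum to 396, so (3,3) = 99.
From column 5, 495 − (92 + 71 + 169 + 148) gives (3,5) = 15.
Main diagonal must total 495; the given cells sum to 445, so (1,1) = 50.
Using anti-diagonal: 92 + 99 + 85 + 106 + ? → (2,4) = 495 − 382 = 113.
Row 1: 50 + 43 + 176 + 92 + ? = 495, so (1,4) = 134.
The remaining cell in row 2 is (2,1) = 495 − 466 = 29.
Column 1 needs 495; the known cells sum to 312, so (3,1) = 183.
Column 4 needs 495; the known cells sum to 438, so (3,4) = 57.

57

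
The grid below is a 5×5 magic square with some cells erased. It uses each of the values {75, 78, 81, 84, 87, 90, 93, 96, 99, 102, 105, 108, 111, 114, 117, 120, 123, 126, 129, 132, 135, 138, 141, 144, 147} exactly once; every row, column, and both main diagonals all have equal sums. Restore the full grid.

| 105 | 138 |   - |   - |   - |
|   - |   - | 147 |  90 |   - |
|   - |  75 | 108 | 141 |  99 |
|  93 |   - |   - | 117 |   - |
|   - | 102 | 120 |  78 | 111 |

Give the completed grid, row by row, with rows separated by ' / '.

105 138 96 129 87 / 81 114 147 90 123 / 132 75 108 141 99 / 93 126 84 117 135 / 144 102 120 78 111

The 25 entries sum to 2775, so each line sums to 2775/5 = 555.
Using row 3: 75 + 108 + 141 + 99 + ? → (3,1) = 555 − 423 = 132.
Row 5 needs 555; the known cells sum to 411, so (5,1) = 144.
Column 1 must total 555; the given cells sum to 474, so (2,1) = 81.
Column 4 must total 555; the given cells sum to 426, so (1,4) = 129.
Main diagonal must total 555; the given cells sum to 441, so (2,2) = 114.
Using row 2: 81 + 114 + 147 + 90 + ? → (2,5) = 555 − 432 = 123.
From column 2, 555 − (138 + 114 + 75 + 102) gives (4,2) = 126.
Anti-diagonal must total 555; the given cells sum to 468, so (1,5) = 87.
From row 1, 555 − (105 + 138 + 129 + 87) gives (1,3) = 96.
Column 3 needs 555; the known cells sum to 471, so (4,3) = 84.
The remaining cell in column 5 is (4,5) = 555 − 420 = 135.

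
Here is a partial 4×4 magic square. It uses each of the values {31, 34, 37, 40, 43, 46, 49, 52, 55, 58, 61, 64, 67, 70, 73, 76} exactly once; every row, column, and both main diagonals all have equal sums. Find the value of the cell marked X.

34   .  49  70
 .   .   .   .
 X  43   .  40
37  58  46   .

The 16 entries sum to 856, so each line sums to 856/4 = 214.
From row 1, 214 − (34 + 49 + 70) gives (1,2) = 61.
Row 4 needs 214; the known cells sum to 141, so (4,4) = 73.
Column 2 must total 214; the given cells sum to 162, so (2,2) = 52.
Column 4 needs 214; the known cells sum to 183, so (2,4) = 31.
From main diagonal, 214 − (34 + 52 + 73) gives (3,3) = 55.
Anti-diagonal must total 214; the given cells sum to 150, so (2,3) = 64.
Row 2 must total 214; the given cells sum to 147, so (2,1) = 67.
Row 3 needs 214; the known cells sum to 138, so (3,1) = 76.

76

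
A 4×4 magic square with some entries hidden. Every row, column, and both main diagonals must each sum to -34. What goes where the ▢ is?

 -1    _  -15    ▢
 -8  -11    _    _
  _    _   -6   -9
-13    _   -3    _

-4

From column 1, -34 − (-1 + (-8) + (-13)) gives (3,1) = -12.
Using column 3: -15 + (-6) + (-3) + ? → (2,3) = -34 − (-24) = -10.
Main diagonal must total -34; the given cells sum to -18, so (4,4) = -16.
Row 2 needs -34; the known cells sum to -29, so (2,4) = -5.
Using row 3: -12 + (-6) + (-9) + ? → (3,2) = -34 − (-27) = -7.
Row 4: -13 + (-3) + (-16) + ? = -34, so (4,2) = -2.
From column 2, -34 − (-11 + (-7) + (-2)) gives (1,2) = -14.
Using column 4: -5 + (-9) + (-16) + ? → (1,4) = -34 − (-30) = -4.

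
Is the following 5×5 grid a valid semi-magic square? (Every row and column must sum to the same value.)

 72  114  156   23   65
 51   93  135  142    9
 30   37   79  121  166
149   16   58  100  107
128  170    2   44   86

No — row 4 sums to 430 but row 3 sums to 433.

Row 1: 72 + 114 + 156 + 23 + 65 = 430.
Row 2: 51 + 93 + 135 + 142 + 9 = 430.
Row 3: 30 + 37 + 79 + 121 + 166 = 433.
Row 4: 149 + 16 + 58 + 100 + 107 = 430.
Row 5: 128 + 170 + 2 + 44 + 86 = 430.
Column 1: 72 + 51 + 30 + 149 + 128 = 430.
Column 2: 114 + 93 + 37 + 16 + 170 = 430.
Column 3: 156 + 135 + 79 + 58 + 2 = 430.
Column 4: 23 + 142 + 121 + 100 + 44 = 430.
Column 5: 65 + 9 + 166 + 107 + 86 = 433.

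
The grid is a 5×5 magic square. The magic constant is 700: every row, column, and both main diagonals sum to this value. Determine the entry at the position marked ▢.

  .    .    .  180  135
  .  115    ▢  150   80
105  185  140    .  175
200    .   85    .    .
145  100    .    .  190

195

Row 3 must total 700; the given cells sum to 605, so (3,4) = 95.
Using column 5: 135 + 80 + 175 + 190 + ? → (4,5) = 700 − 580 = 120.
From anti-diagonal, 700 − (135 + 150 + 140 + 145) gives (4,2) = 130.
Row 4: 200 + 130 + 85 + 120 + ? = 700, so (4,4) = 165.
Column 2 needs 700; the known cells sum to 530, so (1,2) = 170.
Column 4: 180 + 150 + 95 + 165 + ? = 700, so (5,4) = 110.
From main diagonal, 700 − (115 + 140 + 165 + 190) gives (1,1) = 90.
Row 1 needs 700; the known cells sum to 575, so (1,3) = 125.
The remaining cell in row 5 is (5,3) = 700 − 545 = 155.
Column 1 needs 700; the known cells sum to 540, so (2,1) = 160.
The remaining cell in column 3 is (2,3) = 700 − 505 = 195.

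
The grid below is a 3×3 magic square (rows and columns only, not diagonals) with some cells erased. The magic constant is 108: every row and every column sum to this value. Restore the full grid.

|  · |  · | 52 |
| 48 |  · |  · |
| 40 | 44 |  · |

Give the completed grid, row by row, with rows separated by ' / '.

20 36 52 / 48 28 32 / 40 44 24

From row 3, 108 − (40 + 44) gives (3,3) = 24.
From column 1, 108 − (48 + 40) gives (1,1) = 20.
From column 3, 108 − (52 + 24) gives (2,3) = 32.
From row 1, 108 − (20 + 52) gives (1,2) = 36.
Using row 2: 48 + 32 + ? → (2,2) = 108 − 80 = 28.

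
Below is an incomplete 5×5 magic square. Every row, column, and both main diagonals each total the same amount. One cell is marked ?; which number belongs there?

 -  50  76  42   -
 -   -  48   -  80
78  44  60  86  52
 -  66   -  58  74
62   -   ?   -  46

54

Row 3 is complete and sums to 320; that is the magic constant.
Column 5: 80 + 52 + 74 + 46 + ? = 320, so (1,5) = 68.
Anti-diagonal: 68 + 60 + 66 + 62 + ? = 320, so (2,4) = 64.
The remaining cell in row 1 is (1,1) = 320 − 236 = 84.
Column 4 needs 320; the known cells sum to 250, so (5,4) = 70.
The remaining cell in main diagonal is (2,2) = 320 − 248 = 72.
Using row 2: 72 + 48 + 64 + 80 + ? → (2,1) = 320 − 264 = 56.
Using column 1: 84 + 56 + 78 + 62 + ? → (4,1) = 320 − 280 = 40.
The remaining cell in column 2 is (5,2) = 320 − 232 = 88.
From row 4, 320 − (40 + 66 + 58 + 74) gives (4,3) = 82.
From row 5, 320 − (62 + 88 + 70 + 46) gives (5,3) = 54.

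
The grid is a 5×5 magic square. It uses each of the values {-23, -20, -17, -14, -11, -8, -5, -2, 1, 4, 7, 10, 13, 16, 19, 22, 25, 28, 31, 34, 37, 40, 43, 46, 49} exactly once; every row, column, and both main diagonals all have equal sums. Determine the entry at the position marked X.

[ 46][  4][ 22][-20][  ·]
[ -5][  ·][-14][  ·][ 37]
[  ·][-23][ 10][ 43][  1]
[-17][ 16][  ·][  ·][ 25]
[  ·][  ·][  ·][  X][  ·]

31

The 25 entries sum to 325, so each line sums to 325/5 = 65.
Using row 1: 46 + 4 + 22 + (-20) + ? → (1,5) = 65 − 52 = 13.
Row 3 must total 65; the given cells sum to 31, so (3,1) = 34.
Column 1 needs 65; the known cells sum to 58, so (5,1) = 7.
Column 5 needs 65; the known cells sum to 76, so (5,5) = -11.
Using anti-diagonal: 13 + 10 + 16 + 7 + ? → (2,4) = 65 − 46 = 19.
Row 2: -5 + (-14) + 19 + 37 + ? = 65, so (2,2) = 28.
The remaining cell in column 2 is (5,2) = 65 − 25 = 40.
The remaining cell in main diagonal is (4,4) = 65 − 73 = -8.
Row 4 needs 65; the known cells sum to 16, so (4,3) = 49.
Column 3 must total 65; the given cells sum to 67, so (5,3) = -2.
Column 4 needs 65; the known cells sum to 34, so (5,4) = 31.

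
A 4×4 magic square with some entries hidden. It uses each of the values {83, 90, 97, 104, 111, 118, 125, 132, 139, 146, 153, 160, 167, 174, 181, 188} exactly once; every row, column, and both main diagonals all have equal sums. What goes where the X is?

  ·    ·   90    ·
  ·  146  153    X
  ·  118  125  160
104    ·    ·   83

132

The 16 entries sum to 2168, so each line sums to 2168/4 = 542.
Using row 3: 118 + 125 + 160 + ? → (3,1) = 542 − 403 = 139.
Using column 3: 90 + 153 + 125 + ? → (4,3) = 542 − 368 = 174.
From main diagonal, 542 − (146 + 125 + 83) gives (1,1) = 188.
The remaining cell in anti-diagonal is (1,4) = 542 − 375 = 167.
From row 1, 542 − (188 + 90 + 167) gives (1,2) = 97.
Row 4 must total 542; the given cells sum to 361, so (4,2) = 181.
Column 1 needs 542; the known cells sum to 431, so (2,1) = 111.
The remaining cell in column 4 is (2,4) = 542 − 410 = 132.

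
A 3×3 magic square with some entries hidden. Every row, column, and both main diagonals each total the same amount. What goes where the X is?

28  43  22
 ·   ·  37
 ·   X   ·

19

Row 1 is complete and sums to 93; that is the magic constant.
Column 3 needs 93; the known cells sum to 59, so (3,3) = 34.
The remaining cell in main diagonal is (2,2) = 93 − 62 = 31.
From anti-diagonal, 93 − (22 + 31) gives (3,1) = 40.
Using row 2: 31 + 37 + ? → (2,1) = 93 − 68 = 25.
The remaining cell in row 3 is (3,2) = 93 − 74 = 19.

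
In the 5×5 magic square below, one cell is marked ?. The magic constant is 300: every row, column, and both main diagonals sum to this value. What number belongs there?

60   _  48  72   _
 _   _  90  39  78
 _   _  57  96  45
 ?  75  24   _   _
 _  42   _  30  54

Column 3: 48 + 90 + 57 + 24 + ? = 300, so (5,3) = 81.
Using column 4: 72 + 39 + 96 + 30 + ? → (4,4) = 300 − 237 = 63.
Main diagonal must total 300; the given cells sum to 234, so (2,2) = 66.
Row 2 must total 300; the given cells sum to 273, so (2,1) = 27.
Row 5 needs 300; the known cells sum to 207, so (5,1) = 93.
Anti-diagonal needs 300; the known cells sum to 264, so (1,5) = 36.
Row 1 must total 300; the given cells sum to 216, so (1,2) = 84.
Column 2: 84 + 66 + 75 + 42 + ? = 300, so (3,2) = 33.
Column 5 must total 300; the given cells sum to 213, so (4,5) = 87.
Row 3: 33 + 57 + 96 + 45 + ? = 300, so (3,1) = 69.
Using row 4: 75 + 24 + 63 + 87 + ? → (4,1) = 300 − 249 = 51.

51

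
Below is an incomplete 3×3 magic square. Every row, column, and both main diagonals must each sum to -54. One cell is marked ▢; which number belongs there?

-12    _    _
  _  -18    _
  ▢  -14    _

-16

Column 2 needs -54; the known cells sum to -32, so (1,2) = -22.
Using main diagonal: -12 + (-18) + ? → (3,3) = -54 − (-30) = -24.
Row 1 must total -54; the given cells sum to -34, so (1,3) = -20.
Row 3: -14 + (-24) + ? = -54, so (3,1) = -16.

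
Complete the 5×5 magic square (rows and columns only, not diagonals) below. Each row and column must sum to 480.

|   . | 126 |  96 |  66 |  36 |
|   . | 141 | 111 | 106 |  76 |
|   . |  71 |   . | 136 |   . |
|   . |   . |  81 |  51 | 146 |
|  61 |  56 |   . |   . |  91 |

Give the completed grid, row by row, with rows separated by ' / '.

156 126 96 66 36 / 46 141 111 106 76 / 101 71 41 136 131 / 116 86 81 51 146 / 61 56 151 121 91

Row 1: 126 + 96 + 66 + 36 + ? = 480, so (1,1) = 156.
Row 2 needs 480; the known cells sum to 434, so (2,1) = 46.
From column 2, 480 − (126 + 141 + 71 + 56) gives (4,2) = 86.
The remaining cell in column 4 is (5,4) = 480 − 359 = 121.
Column 5 needs 480; the known cells sum to 349, so (3,5) = 131.
Row 4 needs 480; the known cells sum to 364, so (4,1) = 116.
Using row 5: 61 + 56 + 121 + 91 + ? → (5,3) = 480 − 329 = 151.
Column 1 needs 480; the known cells sum to 379, so (3,1) = 101.
From column 3, 480 − (96 + 111 + 81 + 151) gives (3,3) = 41.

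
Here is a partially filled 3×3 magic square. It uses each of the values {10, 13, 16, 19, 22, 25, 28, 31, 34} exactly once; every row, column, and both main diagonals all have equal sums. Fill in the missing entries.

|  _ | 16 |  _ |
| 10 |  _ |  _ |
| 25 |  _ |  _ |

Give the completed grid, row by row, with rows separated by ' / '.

The 9 entries sum to 198, so each line sums to 198/3 = 66.
Using column 1: 10 + 25 + ? → (1,1) = 66 − 35 = 31.
From row 1, 66 − (31 + 16) gives (1,3) = 19.
From anti-diagonal, 66 − (19 + 25) gives (2,2) = 22.
The remaining cell in row 2 is (2,3) = 66 − 32 = 34.
From column 2, 66 − (16 + 22) gives (3,2) = 28.
Using column 3: 19 + 34 + ? → (3,3) = 66 − 53 = 13.

31 16 19 / 10 22 34 / 25 28 13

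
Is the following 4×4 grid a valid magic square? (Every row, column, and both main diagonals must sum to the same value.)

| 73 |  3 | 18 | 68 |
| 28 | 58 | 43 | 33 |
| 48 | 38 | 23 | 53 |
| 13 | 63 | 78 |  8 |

Row 1: 73 + 3 + 18 + 68 = 162.
Row 2: 28 + 58 + 43 + 33 = 162.
Row 3: 48 + 38 + 23 + 53 = 162.
Row 4: 13 + 63 + 78 + 8 = 162.
Column 1: 73 + 28 + 48 + 13 = 162.
Column 2: 3 + 58 + 38 + 63 = 162.
Column 3: 18 + 43 + 23 + 78 = 162.
Column 4: 68 + 33 + 53 + 8 = 162.
Main diagonal: 73 + 58 + 23 + 8 = 162.
Anti-diagonal: 68 + 43 + 38 + 13 = 162.
All lines sum to 162.

Yes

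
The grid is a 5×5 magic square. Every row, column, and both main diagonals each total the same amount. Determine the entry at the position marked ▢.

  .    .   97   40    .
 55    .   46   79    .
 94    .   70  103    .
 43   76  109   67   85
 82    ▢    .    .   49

100

Row 4 is complete and sums to 380; that is the magic constant.
Column 1 needs 380; the known cells sum to 274, so (1,1) = 106.
Column 3 needs 380; the known cells sum to 322, so (5,3) = 58.
Column 4 needs 380; the known cells sum to 289, so (5,4) = 91.
The remaining cell in main diagonal is (2,2) = 380 − 292 = 88.
From anti-diagonal, 380 − (79 + 70 + 76 + 82) gives (1,5) = 73.
Row 1 needs 380; the known cells sum to 316, so (1,2) = 64.
From row 2, 380 − (55 + 88 + 46 + 79) gives (2,5) = 112.
Row 5 must total 380; the given cells sum to 280, so (5,2) = 100.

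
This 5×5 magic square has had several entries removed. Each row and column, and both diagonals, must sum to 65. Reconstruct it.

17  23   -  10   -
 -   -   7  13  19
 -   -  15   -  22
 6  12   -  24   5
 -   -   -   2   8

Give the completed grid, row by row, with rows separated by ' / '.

The remaining cell in row 4 is (4,3) = 65 − 47 = 18.
Column 4 must total 65; the given cells sum to 49, so (3,4) = 16.
From column 5, 65 − (19 + 22 + 5 + 8) gives (1,5) = 11.
The remaining cell in main diagonal is (2,2) = 65 − 64 = 1.
Anti-diagonal needs 65; the known cells sum to 51, so (5,1) = 14.
Row 1 must total 65; the given cells sum to 61, so (1,3) = 4.
Row 2 needs 65; the known cells sum to 40, so (2,1) = 25.
From column 1, 65 − (17 + 25 + 6 + 14) gives (3,1) = 3.
Using column 3: 4 + 7 + 15 + 18 + ? → (5,3) = 65 − 44 = 21.
Row 3 must total 65; the given cells sum to 56, so (3,2) = 9.
Using row 5: 14 + 21 + 2 + 8 + ? → (5,2) = 65 − 45 = 20.

17 23 4 10 11 / 25 1 7 13 19 / 3 9 15 16 22 / 6 12 18 24 5 / 14 20 21 2 8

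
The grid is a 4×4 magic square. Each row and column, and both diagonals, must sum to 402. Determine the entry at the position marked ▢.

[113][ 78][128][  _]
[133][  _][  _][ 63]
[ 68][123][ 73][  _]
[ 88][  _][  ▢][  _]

93

Row 1 needs 402; the known cells sum to 319, so (1,4) = 83.
Using row 3: 68 + 123 + 73 + ? → (3,4) = 402 − 264 = 138.
Using column 4: 83 + 63 + 138 + ? → (4,4) = 402 − 284 = 118.
From main diagonal, 402 − (113 + 73 + 118) gives (2,2) = 98.
Anti-diagonal: 83 + 123 + 88 + ? = 402, so (2,3) = 108.
Column 2 needs 402; the known cells sum to 299, so (4,2) = 103.
From column 3, 402 − (128 + 108 + 73) gives (4,3) = 93.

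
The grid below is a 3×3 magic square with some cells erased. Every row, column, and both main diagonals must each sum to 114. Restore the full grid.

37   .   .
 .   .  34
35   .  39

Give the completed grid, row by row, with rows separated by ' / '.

37 36 41 / 42 38 34 / 35 40 39

Row 3: 35 + 39 + ? = 114, so (3,2) = 40.
The remaining cell in column 1 is (2,1) = 114 − 72 = 42.
From column 3, 114 − (34 + 39) gives (1,3) = 41.
From main diagonal, 114 − (37 + 39) gives (2,2) = 38.
Using row 1: 37 + 41 + ? → (1,2) = 114 − 78 = 36.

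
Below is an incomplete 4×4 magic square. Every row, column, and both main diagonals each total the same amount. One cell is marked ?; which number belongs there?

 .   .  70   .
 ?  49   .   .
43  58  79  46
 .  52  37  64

76

Row 3 is complete and sums to 226; that is the magic constant.
Row 4 needs 226; the known cells sum to 153, so (4,1) = 73.
The remaining cell in column 2 is (1,2) = 226 − 159 = 67.
From column 3, 226 − (70 + 79 + 37) gives (2,3) = 40.
Main diagonal must total 226; the given cells sum to 192, so (1,1) = 34.
Anti-diagonal must total 226; the given cells sum to 171, so (1,4) = 55.
Column 1 needs 226; the known cells sum to 150, so (2,1) = 76.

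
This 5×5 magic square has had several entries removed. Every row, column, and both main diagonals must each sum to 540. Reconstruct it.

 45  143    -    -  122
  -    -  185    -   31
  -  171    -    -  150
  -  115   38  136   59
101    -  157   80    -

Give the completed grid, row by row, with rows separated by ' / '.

45 143 66 164 122 / 129 87 185 108 31 / 73 171 94 52 150 / 192 115 38 136 59 / 101 24 157 80 178

Row 4 must total 540; the given cells sum to 348, so (4,1) = 192.
Column 5 needs 540; the known cells sum to 362, so (5,5) = 178.
The remaining cell in row 5 is (5,2) = 540 − 516 = 24.
Column 2 needs 540; the known cells sum to 453, so (2,2) = 87.
Main diagonal must total 540; the given cells sum to 446, so (3,3) = 94.
Anti-diagonal must total 540; the given cells sum to 432, so (2,4) = 108.
Row 2: 87 + 185 + 108 + 31 + ? = 540, so (2,1) = 129.
Column 1: 45 + 129 + 192 + 101 + ? = 540, so (3,1) = 73.
Using column 3: 185 + 94 + 38 + 157 + ? → (1,3) = 540 − 474 = 66.
From row 1, 540 − (45 + 143 + 66 + 122) gives (1,4) = 164.
Using row 3: 73 + 171 + 94 + 150 + ? → (3,4) = 540 − 488 = 52.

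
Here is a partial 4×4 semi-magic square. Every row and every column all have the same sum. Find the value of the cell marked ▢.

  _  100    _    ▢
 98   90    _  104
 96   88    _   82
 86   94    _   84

102

Column 2 is complete and sums to 372; that is the magic constant.
Row 2: 98 + 90 + 104 + ? = 372, so (2,3) = 80.
Row 3 must total 372; the given cells sum to 266, so (3,3) = 106.
Using row 4: 86 + 94 + 84 + ? → (4,3) = 372 − 264 = 108.
Column 1 needs 372; the known cells sum to 280, so (1,1) = 92.
The remaining cell in column 3 is (1,3) = 372 − 294 = 78.
From column 4, 372 − (104 + 82 + 84) gives (1,4) = 102.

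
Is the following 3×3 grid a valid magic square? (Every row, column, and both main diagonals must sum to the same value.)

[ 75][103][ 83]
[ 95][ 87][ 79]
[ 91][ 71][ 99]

Row 1: 75 + 103 + 83 = 261.
Row 2: 95 + 87 + 79 = 261.
Row 3: 91 + 71 + 99 = 261.
Column 1: 75 + 95 + 91 = 261.
Column 2: 103 + 87 + 71 = 261.
Column 3: 83 + 79 + 99 = 261.
Main diagonal: 75 + 87 + 99 = 261.
Anti-diagonal: 83 + 87 + 91 = 261.
All lines sum to 261.

Yes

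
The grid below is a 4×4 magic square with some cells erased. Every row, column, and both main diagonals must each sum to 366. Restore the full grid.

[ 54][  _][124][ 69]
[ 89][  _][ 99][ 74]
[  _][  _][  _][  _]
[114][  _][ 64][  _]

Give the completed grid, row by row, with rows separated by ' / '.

Row 1: 54 + 124 + 69 + ? = 366, so (1,2) = 119.
Row 2 must total 366; the given cells sum to 262, so (2,2) = 104.
Column 1 must total 366; the given cells sum to 257, so (3,1) = 109.
The remaining cell in column 3 is (3,3) = 366 − 287 = 79.
From main diagonal, 366 − (54 + 104 + 79) gives (4,4) = 129.
Anti-diagonal needs 366; the known cells sum to 282, so (3,2) = 84.
The remaining cell in row 3 is (3,4) = 366 − 272 = 94.
Row 4 needs 366; the known cells sum to 307, so (4,2) = 59.

54 119 124 69 / 89 104 99 74 / 109 84 79 94 / 114 59 64 129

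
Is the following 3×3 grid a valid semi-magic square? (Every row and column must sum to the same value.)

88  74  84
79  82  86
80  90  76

No — column 1 sums to 247 but column 2 sums to 246.

Row 1: 88 + 74 + 84 = 246.
Row 2: 79 + 82 + 86 = 247.
Row 3: 80 + 90 + 76 = 246.
Column 1: 88 + 79 + 80 = 247.
Column 2: 74 + 82 + 90 = 246.
Column 3: 84 + 86 + 76 = 246.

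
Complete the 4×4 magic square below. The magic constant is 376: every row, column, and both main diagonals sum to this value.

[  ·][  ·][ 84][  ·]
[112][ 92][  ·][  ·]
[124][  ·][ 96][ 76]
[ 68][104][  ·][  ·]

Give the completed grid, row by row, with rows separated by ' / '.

Row 3: 124 + 96 + 76 + ? = 376, so (3,2) = 80.
The remaining cell in column 1 is (1,1) = 376 − 304 = 72.
Using column 2: 92 + 80 + 104 + ? → (1,2) = 376 − 276 = 100.
Using main diagonal: 72 + 92 + 96 + ? → (4,4) = 376 − 260 = 116.
Using row 1: 72 + 100 + 84 + ? → (1,4) = 376 − 256 = 120.
Row 4 needs 376; the known cells sum to 288, so (4,3) = 88.
Column 3 must total 376; the given cells sum to 268, so (2,3) = 108.
The remaining cell in column 4 is (2,4) = 376 − 312 = 64.

72 100 84 120 / 112 92 108 64 / 124 80 96 76 / 68 104 88 116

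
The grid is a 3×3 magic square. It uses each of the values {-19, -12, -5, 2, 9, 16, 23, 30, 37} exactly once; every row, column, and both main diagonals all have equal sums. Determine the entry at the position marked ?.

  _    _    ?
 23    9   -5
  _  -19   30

2

The 9 entries sum to 81, so each line sums to 81/3 = 27.
Row 3 needs 27; the known cells sum to 11, so (3,1) = 16.
Column 1 must total 27; the given cells sum to 39, so (1,1) = -12.
Using column 2: 9 + (-19) + ? → (1,2) = 27 − (-10) = 37.
The remaining cell in column 3 is (1,3) = 27 − 25 = 2.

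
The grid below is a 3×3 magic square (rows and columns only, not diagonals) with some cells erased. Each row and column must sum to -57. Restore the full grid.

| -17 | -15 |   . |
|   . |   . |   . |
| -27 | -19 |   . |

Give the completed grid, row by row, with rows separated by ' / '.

Row 1: -17 + (-15) + ? = -57, so (1,3) = -25.
From row 3, -57 − (-27 + (-19)) gives (3,3) = -11.
From column 1, -57 − (-17 + (-27)) gives (2,1) = -13.
Column 2: -15 + (-19) + ? = -57, so (2,2) = -23.
From column 3, -57 − (-25 + (-11)) gives (2,3) = -21.

-17 -15 -25 / -13 -23 -21 / -27 -19 -11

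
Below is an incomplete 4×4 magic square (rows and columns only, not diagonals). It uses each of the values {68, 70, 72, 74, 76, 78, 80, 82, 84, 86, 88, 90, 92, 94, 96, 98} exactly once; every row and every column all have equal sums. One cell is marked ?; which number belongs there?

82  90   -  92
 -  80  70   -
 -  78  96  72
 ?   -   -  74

The 16 entries sum to 1328, so each line sums to 1328/4 = 332.
Row 1: 82 + 90 + 92 + ? = 332, so (1,3) = 68.
Using row 3: 78 + 96 + 72 + ? → (3,1) = 332 − 246 = 86.
Using column 2: 90 + 80 + 78 + ? → (4,2) = 332 − 248 = 84.
Column 3 must total 332; the given cells sum to 234, so (4,3) = 98.
From column 4, 332 − (92 + 72 + 74) gives (2,4) = 94.
From row 2, 332 − (80 + 70 + 94) gives (2,1) = 88.
Row 4 must total 332; the given cells sum to 256, so (4,1) = 76.

76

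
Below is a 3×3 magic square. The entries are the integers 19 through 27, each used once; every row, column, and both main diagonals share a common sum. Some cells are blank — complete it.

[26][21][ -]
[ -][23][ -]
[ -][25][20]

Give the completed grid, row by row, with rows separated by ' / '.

The entries are 19 through 27, which sum to 207, so each line sums to 207/3 = 69.
From row 1, 69 − (26 + 21) gives (1,3) = 22.
Row 3: 25 + 20 + ? = 69, so (3,1) = 24.
Using column 1: 26 + 24 + ? → (2,1) = 69 − 50 = 19.
Using column 3: 22 + 20 + ? → (2,3) = 69 − 42 = 27.

26 21 22 / 19 23 27 / 24 25 20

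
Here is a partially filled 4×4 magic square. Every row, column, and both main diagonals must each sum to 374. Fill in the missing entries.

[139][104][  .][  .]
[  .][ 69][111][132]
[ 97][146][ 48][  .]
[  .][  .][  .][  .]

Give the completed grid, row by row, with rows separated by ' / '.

Row 2 must total 374; the given cells sum to 312, so (2,1) = 62.
Row 3 needs 374; the known cells sum to 291, so (3,4) = 83.
Using column 1: 139 + 62 + 97 + ? → (4,1) = 374 − 298 = 76.
From column 2, 374 − (104 + 69 + 146) gives (4,2) = 55.
Main diagonal needs 374; the known cells sum to 256, so (4,4) = 118.
From anti-diagonal, 374 − (111 + 146 + 76) gives (1,4) = 41.
Row 1: 139 + 104 + 41 + ? = 374, so (1,3) = 90.
The remaining cell in row 4 is (4,3) = 374 − 249 = 125.

139 104 90 41 / 62 69 111 132 / 97 146 48 83 / 76 55 125 118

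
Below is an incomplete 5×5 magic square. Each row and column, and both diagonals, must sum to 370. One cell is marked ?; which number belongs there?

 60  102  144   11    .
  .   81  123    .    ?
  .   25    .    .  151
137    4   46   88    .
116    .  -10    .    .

Row 1 needs 370; the known cells sum to 317, so (1,5) = 53.
Row 4 must total 370; the given cells sum to 275, so (4,5) = 95.
Using column 2: 102 + 81 + 25 + 4 + ? → (5,2) = 370 − 212 = 158.
Column 3 needs 370; the known cells sum to 303, so (3,3) = 67.
Main diagonal must total 370; the given cells sum to 296, so (5,5) = 74.
Anti-diagonal needs 370; the known cells sum to 240, so (2,4) = 130.
Row 5: 116 + 158 + (-10) + 74 + ? = 370, so (5,4) = 32.
Column 4 needs 370; the known cells sum to 261, so (3,4) = 109.
Using column 5: 53 + 151 + 95 + 74 + ? → (2,5) = 370 − 373 = -3.

-3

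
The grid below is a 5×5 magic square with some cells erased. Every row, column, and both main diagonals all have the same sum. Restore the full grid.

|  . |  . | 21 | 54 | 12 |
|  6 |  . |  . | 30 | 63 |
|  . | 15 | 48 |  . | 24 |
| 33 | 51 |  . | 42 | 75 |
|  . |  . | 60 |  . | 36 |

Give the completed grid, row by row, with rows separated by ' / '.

45 78 21 54 12 / 6 39 72 30 63 / 57 15 48 66 24 / 33 51 9 42 75 / 69 27 60 18 36

Column 5 is already complete: 12 + 63 + 24 + 75 + 36 = 210, so that is the magic constant.
Using row 4: 33 + 51 + 42 + 75 + ? → (4,3) = 210 − 201 = 9.
Using column 3: 21 + 48 + 9 + 60 + ? → (2,3) = 210 − 138 = 72.
Anti-diagonal must total 210; the given cells sum to 141, so (5,1) = 69.
The remaining cell in row 2 is (2,2) = 210 − 171 = 39.
Main diagonal needs 210; the known cells sum to 165, so (1,1) = 45.
Using row 1: 45 + 21 + 54 + 12 + ? → (1,2) = 210 − 132 = 78.
Column 1 must total 210; the given cells sum to 153, so (3,1) = 57.
Column 2 must total 210; the given cells sum to 183, so (5,2) = 27.
Row 3: 57 + 15 + 48 + 24 + ? = 210, so (3,4) = 66.
Row 5 must total 210; the given cells sum to 192, so (5,4) = 18.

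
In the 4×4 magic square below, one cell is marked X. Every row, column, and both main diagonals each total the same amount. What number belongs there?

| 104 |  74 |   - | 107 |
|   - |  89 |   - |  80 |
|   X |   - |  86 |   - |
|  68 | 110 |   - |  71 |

95

Main diagonal is complete and sums to 350; that is the magic constant.
Row 1 must total 350; the given cells sum to 285, so (1,3) = 65.
Row 4: 68 + 110 + 71 + ? = 350, so (4,3) = 101.
Column 2: 74 + 89 + 110 + ? = 350, so (3,2) = 77.
Column 3: 65 + 86 + 101 + ? = 350, so (2,3) = 98.
Column 4 must total 350; the given cells sum to 258, so (3,4) = 92.
The remaining cell in row 2 is (2,1) = 350 − 267 = 83.
Row 3: 77 + 86 + 92 + ? = 350, so (3,1) = 95.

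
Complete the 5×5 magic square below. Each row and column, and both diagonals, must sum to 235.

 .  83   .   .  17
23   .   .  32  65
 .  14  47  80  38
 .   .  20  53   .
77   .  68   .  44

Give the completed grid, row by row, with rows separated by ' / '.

50 83 26 59 17 / 23 41 74 32 65 / 56 14 47 80 38 / 29 62 20 53 71 / 77 35 68 11 44

The remaining cell in row 3 is (3,1) = 235 − 179 = 56.
From column 5, 235 − (17 + 65 + 38 + 44) gives (4,5) = 71.
Anti-diagonal: 17 + 32 + 47 + 77 + ? = 235, so (4,2) = 62.
Row 4: 62 + 20 + 53 + 71 + ? = 235, so (4,1) = 29.
Column 1: 23 + 56 + 29 + 77 + ? = 235, so (1,1) = 50.
The remaining cell in main diagonal is (2,2) = 235 − 194 = 41.
From row 2, 235 − (23 + 41 + 32 + 65) gives (2,3) = 74.
Column 2 must total 235; the given cells sum to 200, so (5,2) = 35.
The remaining cell in column 3 is (1,3) = 235 − 209 = 26.
From row 1, 235 − (50 + 83 + 26 + 17) gives (1,4) = 59.
Row 5 needs 235; the known cells sum to 224, so (5,4) = 11.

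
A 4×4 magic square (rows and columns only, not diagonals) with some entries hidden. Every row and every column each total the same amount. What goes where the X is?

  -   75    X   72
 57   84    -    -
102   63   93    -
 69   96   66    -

Column 2 is complete and sums to 318; that is the magic constant.
Row 3 must total 318; the given cells sum to 258, so (3,4) = 60.
Row 4 must total 318; the given cells sum to 231, so (4,4) = 87.
From column 1, 318 − (57 + 102 + 69) gives (1,1) = 90.
Using column 4: 72 + 60 + 87 + ? → (2,4) = 318 − 219 = 99.
The remaining cell in row 1 is (1,3) = 318 − 237 = 81.

81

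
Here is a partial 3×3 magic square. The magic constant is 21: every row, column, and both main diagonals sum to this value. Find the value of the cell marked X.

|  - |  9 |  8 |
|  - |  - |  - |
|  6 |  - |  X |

10

From row 1, 21 − (9 + 8) gives (1,1) = 4.
Column 1: 4 + 6 + ? = 21, so (2,1) = 11.
Anti-diagonal: 8 + 6 + ? = 21, so (2,2) = 7.
Row 2 must total 21; the given cells sum to 18, so (2,3) = 3.
The remaining cell in column 2 is (3,2) = 21 − 16 = 5.
Using column 3: 8 + 3 + ? → (3,3) = 21 − 11 = 10.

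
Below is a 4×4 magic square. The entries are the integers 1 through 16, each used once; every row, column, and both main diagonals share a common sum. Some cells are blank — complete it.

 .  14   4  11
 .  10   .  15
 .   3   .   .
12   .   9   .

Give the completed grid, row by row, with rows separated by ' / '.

The entries are 1 through 16, which sum to 136, so each line sums to 136/4 = 34.
Using row 1: 14 + 4 + 11 + ? → (1,1) = 34 − 29 = 5.
Using column 2: 14 + 10 + 3 + ? → (4,2) = 34 − 27 = 7.
The remaining cell in anti-diagonal is (2,3) = 34 − 26 = 8.
Using row 2: 10 + 8 + 15 + ? → (2,1) = 34 − 33 = 1.
The remaining cell in row 4 is (4,4) = 34 − 28 = 6.
Column 1 needs 34; the known cells sum to 18, so (3,1) = 16.
Column 3: 4 + 8 + 9 + ? = 34, so (3,3) = 13.
Column 4: 11 + 15 + 6 + ? = 34, so (3,4) = 2.

5 14 4 11 / 1 10 8 15 / 16 3 13 2 / 12 7 9 6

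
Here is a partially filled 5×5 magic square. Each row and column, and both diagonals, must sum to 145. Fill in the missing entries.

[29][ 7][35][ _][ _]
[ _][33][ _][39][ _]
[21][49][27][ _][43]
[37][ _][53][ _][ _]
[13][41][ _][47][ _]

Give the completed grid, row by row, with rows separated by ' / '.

Row 3 must total 145; the given cells sum to 140, so (3,4) = 5.
Column 1: 29 + 21 + 37 + 13 + ? = 145, so (2,1) = 45.
From column 2, 145 − (7 + 33 + 49 + 41) gives (4,2) = 15.
The remaining cell in anti-diagonal is (1,5) = 145 − 94 = 51.
The remaining cell in row 1 is (1,4) = 145 − 122 = 23.
Column 4 needs 145; the known cells sum to 114, so (4,4) = 31.
Main diagonal: 29 + 33 + 27 + 31 + ? = 145, so (5,5) = 25.
Row 4 needs 145; the known cells sum to 136, so (4,5) = 9.
Row 5 needs 145; the known cells sum to 126, so (5,3) = 19.
Column 3 must total 145; the given cells sum to 134, so (2,3) = 11.
From column 5, 145 − (51 + 43 + 9 + 25) gives (2,5) = 17.

29 7 35 23 51 / 45 33 11 39 17 / 21 49 27 5 43 / 37 15 53 31 9 / 13 41 19 47 25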